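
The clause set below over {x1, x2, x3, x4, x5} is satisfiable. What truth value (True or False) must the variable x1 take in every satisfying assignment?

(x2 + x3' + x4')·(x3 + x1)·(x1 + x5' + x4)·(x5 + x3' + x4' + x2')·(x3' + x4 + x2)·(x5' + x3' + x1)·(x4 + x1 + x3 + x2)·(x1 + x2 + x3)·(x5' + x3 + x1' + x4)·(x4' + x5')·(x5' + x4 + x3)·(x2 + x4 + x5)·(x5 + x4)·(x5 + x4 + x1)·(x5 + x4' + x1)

True

Suppose x1 = 0.
The clause (x3) is unit, so x3 = 1.
The clause (x5') is unit, so x5 = 0.
The clause (x4) is unit, so x4 = 1.
That conflicts with the unit clause (x4').
So every satisfying assignment has x1 = True.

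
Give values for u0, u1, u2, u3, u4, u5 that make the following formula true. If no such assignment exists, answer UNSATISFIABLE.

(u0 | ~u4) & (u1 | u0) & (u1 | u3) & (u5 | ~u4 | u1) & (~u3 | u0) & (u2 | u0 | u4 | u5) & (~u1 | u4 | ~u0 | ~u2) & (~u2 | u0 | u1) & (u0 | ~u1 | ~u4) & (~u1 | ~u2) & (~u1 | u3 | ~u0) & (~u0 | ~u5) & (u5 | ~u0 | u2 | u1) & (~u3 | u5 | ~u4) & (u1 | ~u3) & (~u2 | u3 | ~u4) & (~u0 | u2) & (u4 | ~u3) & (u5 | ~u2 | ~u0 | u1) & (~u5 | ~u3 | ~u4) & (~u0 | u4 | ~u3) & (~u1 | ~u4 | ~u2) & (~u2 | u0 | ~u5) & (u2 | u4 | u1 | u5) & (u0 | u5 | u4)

Try u0 = 0.
Unit clause (~u4) forces u4 = 0.
Unit clause (u1) forces u1 = 1.
Unit clause (~u3) forces u3 = 0.
Unit clause (~u2) forces u2 = 0.
Unit clause (u5) forces u5 = 1.
Every clause now holds.

u0 ↦ 0,  u1 ↦ 1,  u2 ↦ 0,  u3 ↦ 0,  u4 ↦ 0,  u5 ↦ 1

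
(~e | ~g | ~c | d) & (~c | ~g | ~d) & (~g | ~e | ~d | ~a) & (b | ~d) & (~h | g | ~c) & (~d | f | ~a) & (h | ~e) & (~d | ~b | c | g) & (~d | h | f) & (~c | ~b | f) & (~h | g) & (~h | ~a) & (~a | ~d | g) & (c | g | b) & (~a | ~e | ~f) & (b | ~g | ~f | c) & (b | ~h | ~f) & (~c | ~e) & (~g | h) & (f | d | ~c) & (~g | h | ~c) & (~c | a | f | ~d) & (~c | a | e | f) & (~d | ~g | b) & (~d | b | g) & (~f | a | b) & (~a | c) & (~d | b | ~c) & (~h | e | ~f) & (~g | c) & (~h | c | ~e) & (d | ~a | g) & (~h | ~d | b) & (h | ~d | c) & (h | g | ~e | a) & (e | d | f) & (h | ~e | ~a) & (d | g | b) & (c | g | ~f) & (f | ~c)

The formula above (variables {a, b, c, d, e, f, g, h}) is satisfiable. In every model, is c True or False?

True

Suppose c = 0.
The clause (~a) is unit, so a = 0.
The clause (~g) is unit, so g = 0.
The clause (~h) is unit, so h = 0.
The clause (~e) is unit, so e = 0.
The clause (b) is unit, so b = 1.
The clause (~d) is unit, so d = 0.
The clause (f) is unit, so f = 1.
Now (~f) is unsatisfied and unit — conflict.
So every satisfying assignment has c = True.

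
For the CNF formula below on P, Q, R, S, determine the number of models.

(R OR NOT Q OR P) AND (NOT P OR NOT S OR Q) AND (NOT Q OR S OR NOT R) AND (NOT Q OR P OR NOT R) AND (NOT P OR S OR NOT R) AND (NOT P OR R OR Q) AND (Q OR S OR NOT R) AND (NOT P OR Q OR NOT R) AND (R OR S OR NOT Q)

5

There are 2^4 = 16 truth assignments over (P, Q, R, S).
Check each against the 9 clauses (columns in the order P, Q, R, S):
  F F F F  ✓ satisfies all
  F F F T  ✓ satisfies all
  F F T F  ✗ fails (Q OR S OR NOT R)
  F F T T  ✓ satisfies all
  F T F F  ✗ fails (R OR NOT Q OR P)
  F T F T  ✗ fails (R OR NOT Q OR P)
  F T T F  ✗ fails (NOT Q OR S OR NOT R)
  F T T T  ✗ fails (NOT Q OR P OR NOT R)
  T F F F  ✗ fails (NOT P OR R OR Q)
  T F F T  ✗ fails (NOT P OR NOT S OR Q)
  T F T F  ✗ fails (NOT P OR S OR NOT R)
  T F T T  ✗ fails (NOT P OR NOT S OR Q)
  T T F F  ✗ fails (R OR S OR NOT Q)
  T T F T  ✓ satisfies all
  T T T F  ✗ fails (NOT Q OR S OR NOT R)
  T T T T  ✓ satisfies all
5 of the 16 rows are models.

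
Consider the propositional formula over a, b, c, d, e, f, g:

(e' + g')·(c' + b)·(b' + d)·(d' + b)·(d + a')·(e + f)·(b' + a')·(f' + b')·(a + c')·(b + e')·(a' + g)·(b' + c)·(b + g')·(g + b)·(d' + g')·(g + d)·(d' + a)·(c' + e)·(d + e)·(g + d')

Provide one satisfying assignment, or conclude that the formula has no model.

UNSATISFIABLE

Try e = 0.
From the singleton clause (f), f = 1.
From the singleton clause (b'), b = 0.
From the singleton clause (c'), c = 0.
From the singleton clause (d'), d = 0.
Now (d) is unsatisfied and unit — conflict.
That branch fails; take e = 1 instead.
From the singleton clause (g'), g = 0.
From the singleton clause (b), b = 1.
From the singleton clause (d), d = 1.
Now (d') is unsatisfied and unit — conflict.
Either choice for e ends in contradiction.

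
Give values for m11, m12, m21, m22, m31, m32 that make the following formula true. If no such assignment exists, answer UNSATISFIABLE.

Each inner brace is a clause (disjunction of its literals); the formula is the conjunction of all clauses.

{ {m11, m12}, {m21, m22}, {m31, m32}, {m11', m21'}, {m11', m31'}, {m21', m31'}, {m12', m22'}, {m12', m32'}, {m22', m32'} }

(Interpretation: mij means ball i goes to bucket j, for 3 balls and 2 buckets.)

Try m11 = 1.
(m21') alone gives m21 = 0.
(m22) alone gives m22 = 1.
(m31') alone gives m31 = 0.
(m32) alone gives m32 = 1.
Now (m32') is unsatisfied and unit — conflict.
Undo m11 and try m11 = 0.
(m12) alone gives m12 = 1.
(m22') alone gives m22 = 0.
(m21) alone gives m21 = 1.
(m31') alone gives m31 = 0.
(m32) alone gives m32 = 1.
Now (m32') is unsatisfied and unit — conflict.
Either choice for m11 ends in contradiction.

UNSATISFIABLE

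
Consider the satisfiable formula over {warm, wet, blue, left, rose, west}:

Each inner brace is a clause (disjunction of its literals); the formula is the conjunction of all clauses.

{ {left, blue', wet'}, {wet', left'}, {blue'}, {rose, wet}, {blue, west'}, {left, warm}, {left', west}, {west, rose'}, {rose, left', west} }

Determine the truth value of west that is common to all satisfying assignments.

Suppose west = 1.
(blue') alone gives blue = 0.
That conflicts with the unit clause (blue).
So every satisfying assignment has west = False.

False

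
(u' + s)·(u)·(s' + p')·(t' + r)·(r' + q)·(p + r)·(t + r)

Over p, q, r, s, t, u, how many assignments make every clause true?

There are 2^6 = 64 truth assignments over (p, q, r, s, t, u).
Split on s. With s = 1, the clauses containing s are satisfied and s' drops from the rest; 2 of the 2^5 = 32 assignments to the other variables satisfy what remains.
With s = 0, by the same count on the reduced clause set, 0 assignments work.
(One model: p=F, q=T, r=T, s=T, t=F, u=T.)
Total: 2 + 0 = 2.

2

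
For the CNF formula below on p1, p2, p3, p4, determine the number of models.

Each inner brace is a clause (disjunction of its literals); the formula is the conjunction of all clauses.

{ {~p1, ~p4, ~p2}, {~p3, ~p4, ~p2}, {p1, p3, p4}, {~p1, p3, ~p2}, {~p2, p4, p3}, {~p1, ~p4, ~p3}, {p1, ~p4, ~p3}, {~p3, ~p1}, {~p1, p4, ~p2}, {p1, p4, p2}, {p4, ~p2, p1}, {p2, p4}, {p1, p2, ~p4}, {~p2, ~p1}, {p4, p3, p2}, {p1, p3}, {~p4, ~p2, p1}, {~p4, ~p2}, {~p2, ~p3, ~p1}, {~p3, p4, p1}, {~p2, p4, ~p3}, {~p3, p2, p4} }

1

There are 2^4 = 16 truth assignments over (p1, p2, p3, p4).
Check each against the 22 clauses (columns in the order p1, p2, p3, p4):
  F F F F  ✗ fails (p1 | p3 | p4)
  F F F T  ✗ fails (p1 | p2 | ~p4)
  F F T F  ✗ fails (p1 | p4 | p2)
  F F T T  ✗ fails (p1 | ~p4 | ~p3)
  F T F F  ✗ fails (p1 | p3 | p4)
  F T F T  ✗ fails (p1 | p3)
  F T T F  ✗ fails (p4 | ~p2 | p1)
  F T T T  ✗ fails (~p3 | ~p4 | ~p2)
  T F F F  ✗ fails (p2 | p4)
  T F F T  ✓ satisfies all
  T F T F  ✗ fails (~p3 | ~p1)
  T F T T  ✗ fails (~p1 | ~p4 | ~p3)
  T T F F  ✗ fails (~p1 | p3 | ~p2)
  T T F T  ✗ fails (~p1 | ~p4 | ~p2)
  T T T F  ✗ fails (~p3 | ~p1)
  T T T T  ✗ fails (~p1 | ~p4 | ~p2)
1 of the 16 rows is a model.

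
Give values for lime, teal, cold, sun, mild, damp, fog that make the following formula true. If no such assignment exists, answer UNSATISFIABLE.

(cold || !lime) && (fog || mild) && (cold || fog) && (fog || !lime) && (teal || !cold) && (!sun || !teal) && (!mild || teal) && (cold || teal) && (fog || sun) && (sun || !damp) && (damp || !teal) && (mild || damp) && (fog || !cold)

UNSATISFIABLE

Case cold = true:
Unit clause (teal) forces teal = true.
Unit clause (!sun) forces sun = false.
Unit clause (fog) forces fog = true.
Unit clause (!damp) forces damp = false.
But (damp) is also a unit clause — contradiction.
So cold must be the other value — set cold = false.
Unit clause (!lime) forces lime = false.
Unit clause (fog) forces fog = true.
Unit clause (teal) forces teal = true.
Unit clause (!sun) forces sun = false.
Unit clause (!damp) forces damp = false.
But (damp) is also a unit clause — contradiction.
Both values of cold lead to a conflict.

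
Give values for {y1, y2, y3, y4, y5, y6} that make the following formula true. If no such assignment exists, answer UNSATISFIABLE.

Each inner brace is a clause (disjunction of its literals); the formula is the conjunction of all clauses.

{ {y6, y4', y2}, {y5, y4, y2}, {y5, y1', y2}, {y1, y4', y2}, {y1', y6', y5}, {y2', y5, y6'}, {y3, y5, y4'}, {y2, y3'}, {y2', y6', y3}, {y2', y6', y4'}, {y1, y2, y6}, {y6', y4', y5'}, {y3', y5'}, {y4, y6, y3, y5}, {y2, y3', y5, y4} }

Branch on y2: set y2 = 1.
Branch on y5: set y5 = 1.
From the singleton clause (y3'), y3 = 0.
From the singleton clause (y6'), y6 = 0.
All clauses hold; y1, y4 can take either value.

y1 ↦ 0, y2 ↦ 1, y3 ↦ 0, y4 ↦ 0, y5 ↦ 1, y6 ↦ 0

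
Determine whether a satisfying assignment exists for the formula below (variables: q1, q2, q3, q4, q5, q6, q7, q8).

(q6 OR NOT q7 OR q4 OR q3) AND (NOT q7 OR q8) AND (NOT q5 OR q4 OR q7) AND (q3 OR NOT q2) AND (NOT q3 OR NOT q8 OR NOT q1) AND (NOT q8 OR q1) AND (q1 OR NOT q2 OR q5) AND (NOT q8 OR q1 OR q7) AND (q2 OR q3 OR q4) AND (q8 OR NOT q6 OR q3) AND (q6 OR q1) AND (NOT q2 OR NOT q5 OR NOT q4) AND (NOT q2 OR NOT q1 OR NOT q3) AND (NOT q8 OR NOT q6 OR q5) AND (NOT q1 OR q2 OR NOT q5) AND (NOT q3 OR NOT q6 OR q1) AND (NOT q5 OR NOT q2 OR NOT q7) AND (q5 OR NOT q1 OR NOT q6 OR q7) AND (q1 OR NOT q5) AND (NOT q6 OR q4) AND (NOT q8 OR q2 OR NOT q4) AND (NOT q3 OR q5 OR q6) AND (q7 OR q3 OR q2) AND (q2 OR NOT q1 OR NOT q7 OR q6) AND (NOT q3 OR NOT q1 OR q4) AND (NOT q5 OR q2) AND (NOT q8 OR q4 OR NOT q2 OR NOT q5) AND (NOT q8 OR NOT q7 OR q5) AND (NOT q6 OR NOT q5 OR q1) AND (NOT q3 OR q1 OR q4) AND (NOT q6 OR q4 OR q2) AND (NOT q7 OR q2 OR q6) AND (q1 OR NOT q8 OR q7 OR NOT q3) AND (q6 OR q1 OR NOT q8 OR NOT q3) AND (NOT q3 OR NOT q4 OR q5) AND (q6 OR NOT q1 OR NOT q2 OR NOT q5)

Unsatisfiable

Case q7 = false:
Case q5 = false:
Case q3 = true:
The clause (q6) is unit, so q6 = true.
The clause (NOT q8) is unit, so q8 = false.
The clause (q1) is unit, so q1 = true.
Now (NOT q1) is unsatisfied and unit — conflict.
Undo q3 and try q3 = false.
The clause (NOT q2) is unit, so q2 = false.
Now (q2) is unsatisfied and unit — conflict.
Both values of q3 lead to a conflict.
Undo q5 and try q5 = true.
The clause (q4) is unit, so q4 = true.
The clause (NOT q2) is unit, so q2 = false.
Now (q2) is unsatisfied and unit — conflict.
Both values of q5 lead to a conflict.
Undo q7 and try q7 = true.
The clause (q8) is unit, so q8 = true.
The clause (q1) is unit, so q1 = true.
The clause (NOT q3) is unit, so q3 = false.
The clause (NOT q2) is unit, so q2 = false.
The clause (q4) is unit, so q4 = true.
Now (NOT q4) is unsatisfied and unit — conflict.
Both values of q7 lead to a conflict.
No assignment satisfies every clause.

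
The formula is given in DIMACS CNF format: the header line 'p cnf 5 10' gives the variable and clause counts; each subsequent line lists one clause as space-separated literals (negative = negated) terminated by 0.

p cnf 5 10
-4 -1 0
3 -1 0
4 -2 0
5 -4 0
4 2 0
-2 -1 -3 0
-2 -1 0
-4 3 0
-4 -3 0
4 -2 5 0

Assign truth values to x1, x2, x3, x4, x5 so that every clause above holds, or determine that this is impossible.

UNSATISFIABLE

Branch on x4: set x4 = False.
The clause (¬x2) is unit, so x2 = False.
That conflicts with the unit clause (x2).
That branch fails; take x4 = True instead.
The clause (¬x1) is unit, so x1 = False.
The clause (x5) is unit, so x5 = True.
The clause (x3) is unit, so x3 = True.
That conflicts with the unit clause (¬x3).
Either choice for x4 ends in contradiction.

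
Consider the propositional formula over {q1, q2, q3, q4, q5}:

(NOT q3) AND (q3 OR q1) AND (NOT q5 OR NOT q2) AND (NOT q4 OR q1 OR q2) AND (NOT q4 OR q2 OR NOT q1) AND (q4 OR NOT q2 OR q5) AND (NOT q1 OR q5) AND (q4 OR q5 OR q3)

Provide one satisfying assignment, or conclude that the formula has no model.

q1 ↦ true, q2 ↦ false, q3 ↦ false, q4 ↦ false, q5 ↦ true

Unit clause (NOT q3) forces q3 = false.
Unit clause (q1) forces q1 = true.
Unit clause (q5) forces q5 = true.
Unit clause (NOT q2) forces q2 = false.
Unit clause (NOT q4) forces q4 = false.
All clauses are satisfied.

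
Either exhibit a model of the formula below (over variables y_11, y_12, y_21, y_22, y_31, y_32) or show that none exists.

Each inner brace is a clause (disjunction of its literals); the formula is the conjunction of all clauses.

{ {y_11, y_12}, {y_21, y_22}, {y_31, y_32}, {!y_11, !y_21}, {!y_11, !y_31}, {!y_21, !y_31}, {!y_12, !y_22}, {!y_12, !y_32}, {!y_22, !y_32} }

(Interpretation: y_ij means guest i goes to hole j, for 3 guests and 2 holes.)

UNSATISFIABLE

Case y_11 = true:
From the singleton clause (!y_21), y_21 = false.
From the singleton clause (y_22), y_22 = true.
From the singleton clause (!y_31), y_31 = false.
From the singleton clause (y_32), y_32 = true.
Now (!y_32) is unsatisfied and unit — conflict.
That branch fails; take y_11 = false instead.
From the singleton clause (y_12), y_12 = true.
From the singleton clause (!y_22), y_22 = false.
From the singleton clause (y_21), y_21 = true.
From the singleton clause (!y_31), y_31 = false.
From the singleton clause (y_32), y_32 = true.
Now (!y_32) is unsatisfied and unit — conflict.
Neither y_11 = true nor y_11 = false works.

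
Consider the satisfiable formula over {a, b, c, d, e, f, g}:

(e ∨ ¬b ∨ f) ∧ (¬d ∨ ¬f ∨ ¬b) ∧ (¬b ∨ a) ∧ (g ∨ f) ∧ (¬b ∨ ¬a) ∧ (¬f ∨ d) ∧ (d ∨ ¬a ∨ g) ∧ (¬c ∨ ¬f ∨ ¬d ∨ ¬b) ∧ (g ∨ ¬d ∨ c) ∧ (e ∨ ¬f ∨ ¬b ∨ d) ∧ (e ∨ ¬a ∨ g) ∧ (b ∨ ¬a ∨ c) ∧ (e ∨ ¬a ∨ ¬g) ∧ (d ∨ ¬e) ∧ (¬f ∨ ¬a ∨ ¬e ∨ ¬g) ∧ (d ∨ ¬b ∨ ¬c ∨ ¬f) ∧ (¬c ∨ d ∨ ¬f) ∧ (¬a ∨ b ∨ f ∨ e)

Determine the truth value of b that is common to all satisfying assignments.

Suppose b = True.
Unit clause (a) forces a = True.
That conflicts with the unit clause (¬a).
So every satisfying assignment has b = False.

False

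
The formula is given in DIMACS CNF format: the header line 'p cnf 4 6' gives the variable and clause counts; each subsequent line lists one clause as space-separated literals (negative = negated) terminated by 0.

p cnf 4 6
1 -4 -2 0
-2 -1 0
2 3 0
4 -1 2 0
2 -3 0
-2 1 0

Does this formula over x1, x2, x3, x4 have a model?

Try x2 = False.
Unit clause (x3) forces x3 = True.
Now (¬x3) is unsatisfied and unit — conflict.
That branch fails; take x2 = True instead.
Unit clause (¬x1) forces x1 = False.
Now (x1) is unsatisfied and unit — conflict.
Both values of x2 lead to a conflict.
No assignment satisfies every clause.

Unsatisfiable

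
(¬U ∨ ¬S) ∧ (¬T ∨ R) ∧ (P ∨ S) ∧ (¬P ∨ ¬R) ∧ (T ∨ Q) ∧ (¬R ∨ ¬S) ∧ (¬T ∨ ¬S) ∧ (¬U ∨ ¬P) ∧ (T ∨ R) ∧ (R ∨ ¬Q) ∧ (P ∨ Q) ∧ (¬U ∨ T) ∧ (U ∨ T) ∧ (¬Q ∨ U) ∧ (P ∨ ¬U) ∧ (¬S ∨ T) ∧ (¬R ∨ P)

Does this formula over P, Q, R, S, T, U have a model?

No, unsatisfiable

Branch on U: set U = False.
The clause (T) is unit, so T = True.
The clause (R) is unit, so R = True.
The clause (¬P) is unit, so P = False.
That conflicts with the unit clause (P).
That branch fails; take U = True instead.
The clause (¬S) is unit, so S = False.
The clause (P) is unit, so P = True.
That conflicts with the unit clause (¬P).
Either choice for U ends in contradiction.
No assignment satisfies every clause.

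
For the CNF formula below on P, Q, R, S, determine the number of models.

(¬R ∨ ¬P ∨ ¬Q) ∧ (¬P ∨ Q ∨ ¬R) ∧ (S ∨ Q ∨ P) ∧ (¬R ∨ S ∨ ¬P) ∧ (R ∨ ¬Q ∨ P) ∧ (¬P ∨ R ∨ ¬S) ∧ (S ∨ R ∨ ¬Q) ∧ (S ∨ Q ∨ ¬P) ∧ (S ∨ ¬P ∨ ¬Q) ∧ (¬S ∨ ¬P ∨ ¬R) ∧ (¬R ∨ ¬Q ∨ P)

2

There are 2^4 = 16 truth assignments over (P, Q, R, S).
Check each against the 11 clauses (columns in the order P, Q, R, S):
  F F F F  ✗ fails (S ∨ Q ∨ P)
  F F F T  ✓ satisfies all
  F F T F  ✗ fails (S ∨ Q ∨ P)
  F F T T  ✓ satisfies all
  F T F F  ✗ fails (R ∨ ¬Q ∨ P)
  F T F T  ✗ fails (R ∨ ¬Q ∨ P)
  F T T F  ✗ fails (¬R ∨ ¬Q ∨ P)
  F T T T  ✗ fails (¬R ∨ ¬Q ∨ P)
  T F F F  ✗ fails (S ∨ Q ∨ ¬P)
  T F F T  ✗ fails (¬P ∨ R ∨ ¬S)
  T F T F  ✗ fails (¬P ∨ Q ∨ ¬R)
  T F T T  ✗ fails (¬P ∨ Q ∨ ¬R)
  T T F F  ✗ fails (S ∨ R ∨ ¬Q)
  T T F T  ✗ fails (¬P ∨ R ∨ ¬S)
  T T T F  ✗ fails (¬R ∨ ¬P ∨ ¬Q)
  T T T T  ✗ fails (¬R ∨ ¬P ∨ ¬Q)
2 of the 16 rows are models.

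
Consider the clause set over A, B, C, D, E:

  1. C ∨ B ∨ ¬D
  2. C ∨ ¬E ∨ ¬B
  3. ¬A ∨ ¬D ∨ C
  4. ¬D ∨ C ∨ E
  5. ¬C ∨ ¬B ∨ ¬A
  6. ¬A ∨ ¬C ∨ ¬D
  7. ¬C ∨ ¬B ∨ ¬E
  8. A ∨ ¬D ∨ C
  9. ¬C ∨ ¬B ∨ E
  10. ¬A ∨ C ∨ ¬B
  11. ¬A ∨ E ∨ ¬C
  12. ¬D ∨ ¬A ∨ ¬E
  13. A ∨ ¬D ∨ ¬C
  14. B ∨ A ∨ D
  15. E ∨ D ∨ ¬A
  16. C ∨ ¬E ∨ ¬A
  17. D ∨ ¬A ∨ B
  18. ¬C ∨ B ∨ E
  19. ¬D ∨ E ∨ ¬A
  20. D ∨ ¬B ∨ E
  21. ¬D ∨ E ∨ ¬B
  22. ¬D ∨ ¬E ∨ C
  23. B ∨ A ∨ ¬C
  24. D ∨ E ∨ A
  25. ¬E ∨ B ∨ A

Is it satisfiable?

Unsatisfiable

Case C = True:
Case B = False:
Unit clause (E) forces E = True.
Unit clause (A) forces A = True.
Unit clause (¬D) forces D = False.
That conflicts with the unit clause (D).
Undo B and try B = True.
Unit clause (¬A) forces A = False.
Unit clause (¬E) forces E = False.
That conflicts with the unit clause (E).
Both values of B lead to a conflict.
Undo C and try C = False.
Case B = True:
Unit clause (¬E) forces E = False.
Unit clause (¬D) forces D = False.
That conflicts with the unit clause (D).
Undo B and try B = False.
Unit clause (¬D) forces D = False.
Unit clause (A) forces A = True.
That conflicts with the unit clause (¬A).
Both values of B lead to a conflict.
Both values of C lead to a conflict.
No assignment satisfies every clause.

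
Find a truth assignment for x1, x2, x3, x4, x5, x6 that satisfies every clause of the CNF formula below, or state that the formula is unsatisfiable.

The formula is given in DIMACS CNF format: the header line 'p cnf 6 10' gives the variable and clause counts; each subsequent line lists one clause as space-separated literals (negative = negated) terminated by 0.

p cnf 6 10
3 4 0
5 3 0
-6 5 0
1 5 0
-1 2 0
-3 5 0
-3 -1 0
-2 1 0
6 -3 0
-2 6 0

x1=False; x2=False; x3=True; x4=True; x5=True; x6=True

Branch on x3: set x3 = True.
(x5) alone gives x5 = True.
(¬x1) alone gives x1 = False.
(¬x2) alone gives x2 = False.
(x6) alone gives x6 = True.
All clauses hold; x4 can take either value.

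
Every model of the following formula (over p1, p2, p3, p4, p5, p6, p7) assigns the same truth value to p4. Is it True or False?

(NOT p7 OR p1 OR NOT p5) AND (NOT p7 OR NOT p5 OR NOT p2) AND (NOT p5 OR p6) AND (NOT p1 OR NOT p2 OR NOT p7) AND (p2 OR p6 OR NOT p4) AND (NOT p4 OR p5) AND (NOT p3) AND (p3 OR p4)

True

Suppose p4 = false.
(NOT p3) alone gives p3 = false.
That conflicts with the unit clause (p3).
So every satisfying assignment has p4 = True.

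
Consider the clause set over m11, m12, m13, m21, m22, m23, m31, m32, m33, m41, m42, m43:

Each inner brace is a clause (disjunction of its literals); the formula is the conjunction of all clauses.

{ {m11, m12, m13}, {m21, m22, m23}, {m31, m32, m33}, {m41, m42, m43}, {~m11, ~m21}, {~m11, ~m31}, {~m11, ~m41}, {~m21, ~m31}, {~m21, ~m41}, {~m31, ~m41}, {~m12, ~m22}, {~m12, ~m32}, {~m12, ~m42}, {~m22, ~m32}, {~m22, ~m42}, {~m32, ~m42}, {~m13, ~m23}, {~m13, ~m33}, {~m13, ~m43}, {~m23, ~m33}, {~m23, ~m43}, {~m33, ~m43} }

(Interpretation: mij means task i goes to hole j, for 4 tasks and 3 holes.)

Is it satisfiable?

Case m11 = 0:
Case m12 = 1:
(~m22) alone gives m22 = 0.
(~m32) alone gives m32 = 0.
(~m42) alone gives m42 = 0.
Case m21 = 1:
(~m31) alone gives m31 = 0.
(m33) alone gives m33 = 1.
(~m41) alone gives m41 = 0.
(m43) alone gives m43 = 1.
That conflicts with the unit clause (~m43).
Undo m21 and try m21 = 0.
(m23) alone gives m23 = 1.
(~m13) alone gives m13 = 0.
(~m33) alone gives m33 = 0.
(m31) alone gives m31 = 1.
(~m41) alone gives m41 = 0.
(m43) alone gives m43 = 1.
That conflicts with the unit clause (~m43).
Neither m21 = 1 nor m21 = 0 works.
Undo m12 and try m12 = 0.
(m13) alone gives m13 = 1.
(~m23) alone gives m23 = 0.
(~m33) alone gives m33 = 0.
(~m43) alone gives m43 = 0.
Case m21 = 1:
(~m31) alone gives m31 = 0.
(m32) alone gives m32 = 1.
(~m41) alone gives m41 = 0.
(m42) alone gives m42 = 1.
That conflicts with the unit clause (~m42).
Undo m21 and try m21 = 0.
(m22) alone gives m22 = 1.
(~m32) alone gives m32 = 0.
(m31) alone gives m31 = 1.
(~m41) alone gives m41 = 0.
(m42) alone gives m42 = 1.
That conflicts with the unit clause (~m42).
Neither m21 = 1 nor m21 = 0 works.
Neither m12 = 1 nor m12 = 0 works.
Undo m11 and try m11 = 1.
(~m21) alone gives m21 = 0.
(~m31) alone gives m31 = 0.
(~m41) alone gives m41 = 0.
Case m22 = 1:
(~m12) alone gives m12 = 0.
(~m32) alone gives m32 = 0.
(m33) alone gives m33 = 1.
(~m42) alone gives m42 = 0.
(m43) alone gives m43 = 1.
That conflicts with the unit clause (~m43).
Undo m22 and try m22 = 0.
(m23) alone gives m23 = 1.
(~m13) alone gives m13 = 0.
(~m33) alone gives m33 = 0.
(m32) alone gives m32 = 1.
(~m12) alone gives m12 = 0.
(~m42) alone gives m42 = 0.
(m43) alone gives m43 = 1.
That conflicts with the unit clause (~m43).
Neither m22 = 1 nor m22 = 0 works.
Neither m11 = 1 nor m11 = 0 works.
No assignment satisfies every clause.

No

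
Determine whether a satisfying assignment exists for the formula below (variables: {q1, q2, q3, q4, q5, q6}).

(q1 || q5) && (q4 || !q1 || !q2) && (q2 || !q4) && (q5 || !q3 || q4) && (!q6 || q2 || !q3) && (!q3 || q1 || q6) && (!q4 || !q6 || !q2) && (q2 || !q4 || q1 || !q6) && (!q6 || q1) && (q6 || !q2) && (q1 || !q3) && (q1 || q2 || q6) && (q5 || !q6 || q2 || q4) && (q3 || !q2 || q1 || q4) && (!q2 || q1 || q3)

Case q1 = true:
Case q4 = false:
From the singleton clause (!q2), q2 = false.
Case q5 = true:
Case q6 = false:
No clause remains; q3 is free.
A satisfying assignment: q1 ↦ true,  q2 ↦ false,  q3 ↦ false,  q4 ↦ false,  q5 ↦ true,  q6 ↦ false.

Satisfiable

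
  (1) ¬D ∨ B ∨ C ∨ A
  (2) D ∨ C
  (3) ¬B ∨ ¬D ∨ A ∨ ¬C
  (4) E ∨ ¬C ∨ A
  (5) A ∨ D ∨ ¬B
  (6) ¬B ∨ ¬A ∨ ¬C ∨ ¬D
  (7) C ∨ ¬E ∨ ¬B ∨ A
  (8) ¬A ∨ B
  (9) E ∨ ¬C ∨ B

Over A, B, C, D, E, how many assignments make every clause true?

There are 2^5 = 32 truth assignments over (A, B, C, D, E).
Split on C. With C = True, the clauses containing C are satisfied and ¬C drops from the rest; 4 of the 2^4 = 16 assignments to the other variables satisfy what remains.
With C = False, by the same count on the reduced clause set, 3 assignments work.
(One model: A=F, B=F, C=T, D=F, E=T.)
Total: 4 + 3 = 7.

7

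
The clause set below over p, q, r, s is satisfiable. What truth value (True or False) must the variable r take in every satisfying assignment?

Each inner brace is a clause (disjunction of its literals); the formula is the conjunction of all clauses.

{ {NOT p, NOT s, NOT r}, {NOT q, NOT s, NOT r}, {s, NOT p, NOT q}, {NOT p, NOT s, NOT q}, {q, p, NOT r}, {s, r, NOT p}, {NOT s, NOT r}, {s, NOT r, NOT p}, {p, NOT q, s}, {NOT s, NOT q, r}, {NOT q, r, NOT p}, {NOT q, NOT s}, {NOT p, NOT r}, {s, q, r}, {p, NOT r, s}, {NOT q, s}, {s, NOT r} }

Suppose r = true.
The clause (NOT s) is unit, so s = false.
Now (s) is unsatisfied and unit — conflict.
So every satisfying assignment has r = False.

False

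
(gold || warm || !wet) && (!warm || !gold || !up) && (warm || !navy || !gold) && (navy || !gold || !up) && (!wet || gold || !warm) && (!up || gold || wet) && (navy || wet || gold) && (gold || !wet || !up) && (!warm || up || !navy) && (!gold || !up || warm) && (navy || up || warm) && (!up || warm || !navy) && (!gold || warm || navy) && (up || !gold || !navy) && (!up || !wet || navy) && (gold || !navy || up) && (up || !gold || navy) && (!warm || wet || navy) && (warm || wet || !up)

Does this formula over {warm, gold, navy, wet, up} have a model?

Branch on gold: set gold = true.
Branch on warm: set warm = false.
From the singleton clause (!navy), navy = false.
That conflicts with the unit clause (navy).
So warm must be the other value — set warm = true.
From the singleton clause (!up), up = false.
From the singleton clause (!navy), navy = false.
That conflicts with the unit clause (navy).
Either choice for warm ends in contradiction.
So gold must be the other value — set gold = false.
Branch on warm: set warm = true.
From the singleton clause (!wet), wet = false.
From the singleton clause (!up), up = false.
From the singleton clause (navy), navy = true.
That conflicts with the unit clause (!navy).
So warm must be the other value — set warm = false.
From the singleton clause (!wet), wet = false.
From the singleton clause (!up), up = false.
From the singleton clause (navy), navy = true.
That conflicts with the unit clause (!navy).
Either choice for warm ends in contradiction.
Either choice for gold ends in contradiction.
No assignment satisfies every clause.

Unsatisfiable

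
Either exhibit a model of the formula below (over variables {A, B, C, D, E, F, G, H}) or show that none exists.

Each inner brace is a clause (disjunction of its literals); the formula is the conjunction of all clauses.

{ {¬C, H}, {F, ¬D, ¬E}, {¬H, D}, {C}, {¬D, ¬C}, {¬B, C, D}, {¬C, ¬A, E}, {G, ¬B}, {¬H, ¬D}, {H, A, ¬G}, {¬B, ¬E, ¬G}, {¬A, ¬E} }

From the singleton clause (C), C = True.
From the singleton clause (H), H = True.
From the singleton clause (D), D = True.
Now (¬D) is unsatisfied and unit — conflict.

UNSATISFIABLE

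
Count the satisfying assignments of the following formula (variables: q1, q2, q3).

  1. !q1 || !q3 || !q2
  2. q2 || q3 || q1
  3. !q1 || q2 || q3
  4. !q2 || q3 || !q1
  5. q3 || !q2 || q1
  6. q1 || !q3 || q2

2

There are 2^3 = 8 truth assignments over (q1, q2, q3).
Check each against the 6 clauses (columns in the order q1, q2, q3):
  F F F  ✗ fails (q2 || q3 || q1)
  F F T  ✗ fails (q1 || !q3 || q2)
  F T F  ✗ fails (q3 || !q2 || q1)
  F T T  ✓ satisfies all
  T F F  ✗ fails (!q1 || q2 || q3)
  T F T  ✓ satisfies all
  T T F  ✗ fails (!q2 || q3 || !q1)
  T T T  ✗ fails (!q1 || !q3 || !q2)
2 of the 8 rows are models.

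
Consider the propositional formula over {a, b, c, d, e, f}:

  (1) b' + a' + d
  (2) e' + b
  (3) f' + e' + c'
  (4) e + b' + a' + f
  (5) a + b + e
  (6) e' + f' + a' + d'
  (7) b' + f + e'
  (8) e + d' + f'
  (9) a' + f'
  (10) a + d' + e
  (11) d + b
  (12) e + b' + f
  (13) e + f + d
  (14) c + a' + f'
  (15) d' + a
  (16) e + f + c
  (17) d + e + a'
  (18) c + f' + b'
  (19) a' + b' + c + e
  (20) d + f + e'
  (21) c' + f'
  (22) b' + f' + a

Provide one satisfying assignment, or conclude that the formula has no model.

Suppose e = 0.
Suppose a = 1.
The clause (f') is unit, so f = 0.
The clause (b') is unit, so b = 0.
The clause (d) is unit, so d = 1.
The clause (c) is unit, so c = 1.
Every clause now holds.

a: 1, b: 0, c: 1, d: 1, e: 0, f: 0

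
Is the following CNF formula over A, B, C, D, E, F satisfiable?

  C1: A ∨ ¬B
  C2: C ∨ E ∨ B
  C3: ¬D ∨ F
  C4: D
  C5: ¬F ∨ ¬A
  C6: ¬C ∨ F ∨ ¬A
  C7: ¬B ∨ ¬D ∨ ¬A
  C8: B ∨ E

Unit clause (D) forces D = True.
Unit clause (F) forces F = True.
Unit clause (¬A) forces A = False.
Unit clause (¬B) forces B = False.
Unit clause (E) forces E = True.
All clauses hold; C can take either value.
A satisfying assignment: A: False,  B: False,  C: False,  D: True,  E: True,  F: True.

Yes, satisfiable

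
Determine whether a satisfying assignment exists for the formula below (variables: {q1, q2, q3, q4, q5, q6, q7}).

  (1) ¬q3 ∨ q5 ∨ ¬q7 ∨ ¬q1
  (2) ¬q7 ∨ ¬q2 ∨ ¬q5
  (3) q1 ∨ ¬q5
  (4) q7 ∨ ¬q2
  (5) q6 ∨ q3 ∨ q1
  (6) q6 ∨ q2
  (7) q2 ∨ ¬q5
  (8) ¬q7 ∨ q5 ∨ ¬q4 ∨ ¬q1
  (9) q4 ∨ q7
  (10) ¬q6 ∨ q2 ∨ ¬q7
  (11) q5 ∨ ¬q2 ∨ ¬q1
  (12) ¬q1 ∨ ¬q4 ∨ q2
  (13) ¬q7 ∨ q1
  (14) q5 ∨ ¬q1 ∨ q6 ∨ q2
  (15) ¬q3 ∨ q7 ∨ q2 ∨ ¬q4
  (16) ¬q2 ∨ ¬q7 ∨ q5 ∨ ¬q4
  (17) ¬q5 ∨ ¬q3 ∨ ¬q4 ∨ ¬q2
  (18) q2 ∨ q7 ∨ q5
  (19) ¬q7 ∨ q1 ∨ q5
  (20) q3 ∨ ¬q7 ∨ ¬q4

Branch on q1: set q1 = True.
Branch on q7: set q7 = True.
Branch on q3: set q3 = False.
(¬q4) alone gives q4 = False.
Branch on q2: set q2 = False.
(q6) alone gives q6 = True.
Now (¬q6) is unsatisfied and unit — conflict.
Undo q2 and try q2 = True.
(¬q5) alone gives q5 = False.
Now (q5) is unsatisfied and unit — conflict.
Neither q2 = True nor q2 = False works.
Undo q3 and try q3 = True.
(q5) alone gives q5 = True.
(¬q2) alone gives q2 = False.
Now (q2) is unsatisfied and unit — conflict.
Neither q3 = True nor q3 = False works.
Undo q7 and try q7 = False.
(¬q2) alone gives q2 = False.
(q6) alone gives q6 = True.
(¬q5) alone gives q5 = False.
Now (q5) is unsatisfied and unit — conflict.
Neither q7 = True nor q7 = False works.
Undo q1 and try q1 = False.
(¬q5) alone gives q5 = False.
(¬q7) alone gives q7 = False.
(¬q2) alone gives q2 = False.
Now (q2) is unsatisfied and unit — conflict.
Neither q1 = True nor q1 = False works.
No assignment satisfies every clause.

No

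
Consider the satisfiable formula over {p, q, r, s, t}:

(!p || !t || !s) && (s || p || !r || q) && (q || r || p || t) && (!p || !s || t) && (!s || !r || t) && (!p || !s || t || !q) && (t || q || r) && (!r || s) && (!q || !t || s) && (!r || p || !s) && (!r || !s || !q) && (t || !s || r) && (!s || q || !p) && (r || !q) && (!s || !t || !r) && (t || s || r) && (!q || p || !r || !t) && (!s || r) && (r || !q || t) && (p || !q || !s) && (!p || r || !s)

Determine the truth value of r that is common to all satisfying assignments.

False

Suppose r = true.
The clause (s) is unit, so s = true.
The clause (t) is unit, so t = true.
That conflicts with the unit clause (!t).
So every satisfying assignment has r = False.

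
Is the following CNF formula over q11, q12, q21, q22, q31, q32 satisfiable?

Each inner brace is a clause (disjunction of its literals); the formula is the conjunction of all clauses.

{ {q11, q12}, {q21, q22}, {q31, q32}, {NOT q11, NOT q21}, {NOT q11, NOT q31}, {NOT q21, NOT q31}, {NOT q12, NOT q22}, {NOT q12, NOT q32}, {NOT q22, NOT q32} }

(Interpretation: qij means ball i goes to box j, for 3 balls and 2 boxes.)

Try q11 = true.
Unit clause (NOT q21) forces q21 = false.
Unit clause (q22) forces q22 = true.
Unit clause (NOT q31) forces q31 = false.
Unit clause (q32) forces q32 = true.
But (NOT q32) is also a unit clause — contradiction.
That branch fails; take q11 = false instead.
Unit clause (q12) forces q12 = true.
Unit clause (NOT q22) forces q22 = false.
Unit clause (q21) forces q21 = true.
Unit clause (NOT q31) forces q31 = false.
Unit clause (q32) forces q32 = true.
But (NOT q32) is also a unit clause — contradiction.
Neither q11 = true nor q11 = false works.
No assignment satisfies every clause.

No, unsatisfiable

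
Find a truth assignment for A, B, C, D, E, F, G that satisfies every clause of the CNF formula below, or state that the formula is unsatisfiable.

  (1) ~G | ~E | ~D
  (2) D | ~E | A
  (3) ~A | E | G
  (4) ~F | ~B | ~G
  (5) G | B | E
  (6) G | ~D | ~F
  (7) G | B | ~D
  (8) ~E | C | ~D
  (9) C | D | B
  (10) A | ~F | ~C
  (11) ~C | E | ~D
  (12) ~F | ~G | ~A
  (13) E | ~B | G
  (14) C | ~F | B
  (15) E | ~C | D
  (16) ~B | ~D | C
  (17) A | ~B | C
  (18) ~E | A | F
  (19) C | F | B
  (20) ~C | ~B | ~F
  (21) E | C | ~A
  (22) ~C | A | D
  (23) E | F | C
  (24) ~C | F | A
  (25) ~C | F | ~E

A: 1,  B: 1,  C: 0,  D: 0,  E: 1,  F: 1,  G: 0

Suppose G = 0.
Suppose A = 1.
From the singleton clause (E), E = 1.
Suppose D = 0.
Suppose C = 0.
From the singleton clause (B), B = 1.
All clauses hold; F can take either value.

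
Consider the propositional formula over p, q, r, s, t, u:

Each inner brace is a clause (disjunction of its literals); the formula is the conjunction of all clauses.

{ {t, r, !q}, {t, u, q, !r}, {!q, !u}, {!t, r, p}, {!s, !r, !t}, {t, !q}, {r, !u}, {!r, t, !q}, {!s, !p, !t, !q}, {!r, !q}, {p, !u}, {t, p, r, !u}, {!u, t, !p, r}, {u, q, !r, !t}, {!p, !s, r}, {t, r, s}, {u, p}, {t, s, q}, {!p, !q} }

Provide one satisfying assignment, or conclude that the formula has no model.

p: true,  q: false,  r: false,  s: false,  t: true,  u: false

Try q = false.
Try r = false.
The clause (!u) is unit, so u = false.
The clause (p) is unit, so p = true.
The clause (!s) is unit, so s = false.
The clause (t) is unit, so t = true.
This assignment satisfies each clause.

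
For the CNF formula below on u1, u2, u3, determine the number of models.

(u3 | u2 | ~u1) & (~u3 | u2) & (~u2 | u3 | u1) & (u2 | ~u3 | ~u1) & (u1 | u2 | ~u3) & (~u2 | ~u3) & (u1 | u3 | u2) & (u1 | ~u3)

1

There are 2^3 = 8 truth assignments over (u1, u2, u3).
Check each against the 8 clauses (columns in the order u1, u2, u3):
  F F F  ✗ fails (u1 | u3 | u2)
  F F T  ✗ fails (~u3 | u2)
  F T F  ✗ fails (~u2 | u3 | u1)
  F T T  ✗ fails (~u2 | ~u3)
  T F F  ✗ fails (u3 | u2 | ~u1)
  T F T  ✗ fails (~u3 | u2)
  T T F  ✓ satisfies all
  T T T  ✗ fails (~u2 | ~u3)
1 of the 8 rows is a model.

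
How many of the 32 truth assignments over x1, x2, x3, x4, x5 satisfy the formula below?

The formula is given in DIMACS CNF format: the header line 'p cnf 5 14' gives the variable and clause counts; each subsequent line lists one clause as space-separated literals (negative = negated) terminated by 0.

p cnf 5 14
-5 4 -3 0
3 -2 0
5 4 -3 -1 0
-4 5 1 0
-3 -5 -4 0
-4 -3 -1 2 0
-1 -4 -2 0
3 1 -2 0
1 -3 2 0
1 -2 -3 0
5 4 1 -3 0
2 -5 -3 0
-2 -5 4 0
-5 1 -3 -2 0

There are 2^5 = 32 truth assignments over (x1, x2, x3, x4, x5).
Split on x5. With x5 = True, the clauses containing x5 are satisfied and ¬x5 drops from the rest; 4 of the 2^4 = 16 assignments to the other variables satisfy what remains.
With x5 = False, by the same count on the reduced clause set, 3 assignments work.
Total: 4 + 3 = 7.

7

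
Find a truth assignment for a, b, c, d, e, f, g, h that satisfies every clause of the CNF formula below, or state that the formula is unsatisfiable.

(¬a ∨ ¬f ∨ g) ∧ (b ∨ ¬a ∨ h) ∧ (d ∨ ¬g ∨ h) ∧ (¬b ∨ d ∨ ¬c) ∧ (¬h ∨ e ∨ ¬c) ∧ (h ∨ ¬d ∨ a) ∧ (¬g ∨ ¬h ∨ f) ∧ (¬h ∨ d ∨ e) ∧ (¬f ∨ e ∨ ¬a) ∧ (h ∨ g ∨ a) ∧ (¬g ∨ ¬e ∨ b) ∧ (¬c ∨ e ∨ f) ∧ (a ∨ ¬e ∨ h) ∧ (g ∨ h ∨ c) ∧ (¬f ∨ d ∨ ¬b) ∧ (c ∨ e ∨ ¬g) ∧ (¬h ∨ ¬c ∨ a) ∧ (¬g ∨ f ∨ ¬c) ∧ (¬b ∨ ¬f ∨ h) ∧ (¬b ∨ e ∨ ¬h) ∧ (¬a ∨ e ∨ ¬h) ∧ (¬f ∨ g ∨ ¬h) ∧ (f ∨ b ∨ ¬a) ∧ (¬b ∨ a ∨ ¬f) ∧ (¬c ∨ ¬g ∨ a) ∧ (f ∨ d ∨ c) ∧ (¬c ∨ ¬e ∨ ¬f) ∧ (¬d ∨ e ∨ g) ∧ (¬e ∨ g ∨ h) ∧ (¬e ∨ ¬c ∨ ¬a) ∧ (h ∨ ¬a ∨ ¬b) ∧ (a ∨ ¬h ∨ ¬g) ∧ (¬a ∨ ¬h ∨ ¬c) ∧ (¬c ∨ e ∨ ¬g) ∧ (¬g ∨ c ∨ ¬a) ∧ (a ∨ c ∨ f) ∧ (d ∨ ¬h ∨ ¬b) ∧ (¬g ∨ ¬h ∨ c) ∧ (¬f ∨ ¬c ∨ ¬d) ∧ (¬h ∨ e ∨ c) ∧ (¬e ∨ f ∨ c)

Case a = False:
Case h = True:
Unit clause (¬c) forces c = False.
Unit clause (¬g) forces g = False.
Unit clause (¬f) forces f = False.
But (f) is also a unit clause — contradiction.
So h must be the other value — set h = False.
Unit clause (¬d) forces d = False.
Unit clause (¬g) forces g = False.
But (g) is also a unit clause — contradiction.
Both values of h lead to a conflict.
So a must be the other value — set a = True.
Case f = False:
Unit clause (b) forces b = True.
Unit clause (h) forces h = True.
Unit clause (¬g) forces g = False.
Unit clause (e) forces e = True.
Unit clause (¬c) forces c = False.
But (c) is also a unit clause — contradiction.
So f must be the other value — set f = True.
Unit clause (g) forces g = True.
Unit clause (e) forces e = True.
Unit clause (b) forces b = True.
Unit clause (d) forces d = True.
Unit clause (h) forces h = True.
Unit clause (¬c) forces c = False.
But (c) is also a unit clause — contradiction.
Both values of f lead to a conflict.
Both values of a lead to a conflict.

UNSATISFIABLE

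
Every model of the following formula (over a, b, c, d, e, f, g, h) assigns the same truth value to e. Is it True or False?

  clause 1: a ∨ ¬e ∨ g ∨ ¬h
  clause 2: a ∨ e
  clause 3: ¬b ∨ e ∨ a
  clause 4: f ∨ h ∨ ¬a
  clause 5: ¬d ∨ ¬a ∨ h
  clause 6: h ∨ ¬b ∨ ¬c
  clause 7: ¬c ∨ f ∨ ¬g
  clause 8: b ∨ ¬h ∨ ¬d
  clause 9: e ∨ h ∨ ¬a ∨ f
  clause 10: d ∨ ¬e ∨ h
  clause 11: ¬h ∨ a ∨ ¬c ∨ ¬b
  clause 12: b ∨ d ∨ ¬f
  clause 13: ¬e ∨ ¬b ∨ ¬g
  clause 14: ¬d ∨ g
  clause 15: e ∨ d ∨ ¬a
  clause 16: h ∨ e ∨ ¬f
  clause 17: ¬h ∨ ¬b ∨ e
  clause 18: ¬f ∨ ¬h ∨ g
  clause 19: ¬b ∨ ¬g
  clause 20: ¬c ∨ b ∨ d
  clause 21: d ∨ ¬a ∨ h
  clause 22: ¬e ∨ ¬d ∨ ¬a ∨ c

True

Suppose e = False.
Unit clause (a) forces a = True.
Unit clause (d) forces d = True.
Unit clause (h) forces h = True.
Unit clause (b) forces b = True.
That conflicts with the unit clause (¬b).
So every satisfying assignment has e = True.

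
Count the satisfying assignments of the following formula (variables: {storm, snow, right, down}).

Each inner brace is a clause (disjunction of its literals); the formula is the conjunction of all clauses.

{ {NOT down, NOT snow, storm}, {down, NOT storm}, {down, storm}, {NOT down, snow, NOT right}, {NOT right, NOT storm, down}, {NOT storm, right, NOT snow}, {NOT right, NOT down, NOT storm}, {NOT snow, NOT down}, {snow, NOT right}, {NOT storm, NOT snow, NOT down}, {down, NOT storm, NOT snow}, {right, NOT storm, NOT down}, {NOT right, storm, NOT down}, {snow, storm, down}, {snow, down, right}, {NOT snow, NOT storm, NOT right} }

1

There are 2^4 = 16 truth assignments over (storm, snow, right, down).
Check each against the 16 clauses (columns in the order storm, snow, right, down):
  F F F F  ✗ fails (down OR storm)
  F F F T  ✓ satisfies all
  F F T F  ✗ fails (down OR storm)
  F F T T  ✗ fails (NOT down OR snow OR NOT right)
  F T F F  ✗ fails (down OR storm)
  F T F T  ✗ fails (NOT down OR NOT snow OR storm)
  F T T F  ✗ fails (down OR storm)
  F T T T  ✗ fails (NOT down OR NOT snow OR storm)
  T F F F  ✗ fails (down OR NOT storm)
  T F F T  ✗ fails (right OR NOT storm OR NOT down)
  T F T F  ✗ fails (down OR NOT storm)
  T F T T  ✗ fails (NOT down OR snow OR NOT right)
  T T F F  ✗ fails (down OR NOT storm)
  T T F T  ✗ fails (NOT storm OR right OR NOT snow)
  T T T F  ✗ fails (down OR NOT storm)
  T T T T  ✗ fails (NOT right OR NOT down OR NOT storm)
1 of the 16 rows is a model.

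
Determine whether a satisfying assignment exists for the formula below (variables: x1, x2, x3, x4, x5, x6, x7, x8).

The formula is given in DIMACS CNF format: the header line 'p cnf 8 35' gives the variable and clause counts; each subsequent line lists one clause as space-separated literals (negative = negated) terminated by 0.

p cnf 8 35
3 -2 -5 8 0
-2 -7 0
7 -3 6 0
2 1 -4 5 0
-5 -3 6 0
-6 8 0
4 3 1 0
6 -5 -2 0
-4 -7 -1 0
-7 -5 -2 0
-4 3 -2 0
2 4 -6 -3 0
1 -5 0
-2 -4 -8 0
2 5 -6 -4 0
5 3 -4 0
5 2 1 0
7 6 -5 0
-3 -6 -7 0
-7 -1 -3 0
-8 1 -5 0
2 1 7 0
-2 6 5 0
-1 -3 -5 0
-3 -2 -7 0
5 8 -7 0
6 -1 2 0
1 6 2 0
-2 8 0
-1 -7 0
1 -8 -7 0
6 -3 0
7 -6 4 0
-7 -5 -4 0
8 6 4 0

Try x2 = False.
Try x6 = True.
The clause (x8) is unit, so x8 = True.
Try x4 = True.
The clause (x5) is unit, so x5 = True.
The clause (x1) is unit, so x1 = True.
The clause (¬x7) is unit, so x7 = False.
The clause (¬x3) is unit, so x3 = False.
All clauses are satisfied.
A satisfying assignment: x1: True; x2: False; x3: False; x4: True; x5: True; x6: True; x7: False; x8: True.

Yes, satisfiable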